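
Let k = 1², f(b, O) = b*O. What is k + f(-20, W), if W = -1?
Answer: 21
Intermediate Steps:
f(b, O) = O*b
k = 1
k + f(-20, W) = 1 - 1*(-20) = 1 + 20 = 21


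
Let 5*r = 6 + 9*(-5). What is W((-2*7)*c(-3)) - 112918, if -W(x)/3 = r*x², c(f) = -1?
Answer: -541658/5 ≈ -1.0833e+5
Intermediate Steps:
r = -39/5 (r = (6 + 9*(-5))/5 = (6 - 45)/5 = (⅕)*(-39) = -39/5 ≈ -7.8000)
W(x) = 117*x²/5 (W(x) = -(-117)*x²/5 = 117*x²/5)
W((-2*7)*c(-3)) - 112918 = 117*(-2*7*(-1))²/5 - 112918 = 117*(-14*(-1))²/5 - 112918 = (117/5)*14² - 112918 = (117/5)*196 - 112918 = 22932/5 - 112918 = -541658/5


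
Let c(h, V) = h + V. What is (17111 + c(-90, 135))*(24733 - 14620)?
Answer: 173498628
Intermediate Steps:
c(h, V) = V + h
(17111 + c(-90, 135))*(24733 - 14620) = (17111 + (135 - 90))*(24733 - 14620) = (17111 + 45)*10113 = 17156*10113 = 173498628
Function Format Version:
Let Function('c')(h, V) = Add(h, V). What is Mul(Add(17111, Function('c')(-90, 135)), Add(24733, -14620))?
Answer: 173498628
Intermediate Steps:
Function('c')(h, V) = Add(V, h)
Mul(Add(17111, Function('c')(-90, 135)), Add(24733, -14620)) = Mul(Add(17111, Add(135, -90)), Add(24733, -14620)) = Mul(Add(17111, 45), 10113) = Mul(17156, 10113) = 173498628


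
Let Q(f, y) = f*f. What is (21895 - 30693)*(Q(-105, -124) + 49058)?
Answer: -528610234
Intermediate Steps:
Q(f, y) = f²
(21895 - 30693)*(Q(-105, -124) + 49058) = (21895 - 30693)*((-105)² + 49058) = -8798*(11025 + 49058) = -8798*60083 = -528610234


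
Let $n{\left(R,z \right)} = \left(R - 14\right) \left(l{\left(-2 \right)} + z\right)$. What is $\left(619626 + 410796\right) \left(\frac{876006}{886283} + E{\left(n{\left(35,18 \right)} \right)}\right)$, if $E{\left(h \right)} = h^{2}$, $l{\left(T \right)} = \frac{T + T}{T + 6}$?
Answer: $\frac{116393128567096806}{886283} \approx 1.3133 \cdot 10^{11}$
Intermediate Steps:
$l{\left(T \right)} = \frac{2 T}{6 + T}$
$n{\left(R,z \right)} = \left(-1 + z\right) \left(-14 + R\right)$ ($n{\left(R,z \right)} = \left(R - 14\right) \left(2 \left(-2\right) \frac{1}{6 - 2} + z\right) = \left(-14 + R\right) \left(2 \left(-2\right) \frac{1}{4} + z\right) = \left(-14 + R\right) \left(-1 + z\right) = \left(-1 + z\right) \left(-14 + R\right)$)
$\left(619626 + 410796\right) \left(\frac{876006}{886283} + E{\left(n{\left(35,18 \right)} \right)}\right) = \left(619626 + 410796\right) \left(\frac{876006}{886283} + \left(14 - 35 - 252 + 35 \cdot 18\right)^{2}\right) = 1030422 \left(876006 \cdot \frac{1}{886283} + \left(14 - 35 - 252 + 630\right)^{2}\right) = 1030422 \left(\frac{876006}{886283} + 357^{2}\right) = 1030422 \left(\frac{876006}{886283} + 127449\right) = 1030422 \cdot \frac{112956758073}{886283} = \frac{116393128567096806}{886283}$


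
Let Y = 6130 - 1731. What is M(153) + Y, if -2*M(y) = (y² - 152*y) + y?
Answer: 4246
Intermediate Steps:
M(y) = -y²/2 + 151*y/2 (M(y) = -((y² - 152*y) + y)/2 = -(y² - 151*y)/2 = -y²/2 + 151*y/2)
Y = 4399
M(153) + Y = (½)*153*(151 - 1*153) + 4399 = (½)*153*(151 - 153) + 4399 = (½)*153*(-2) + 4399 = -153 + 4399 = 4246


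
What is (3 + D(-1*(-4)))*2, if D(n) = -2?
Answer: 2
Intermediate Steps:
(3 + D(-1*(-4)))*2 = (3 - 2)*2 = 1*2 = 2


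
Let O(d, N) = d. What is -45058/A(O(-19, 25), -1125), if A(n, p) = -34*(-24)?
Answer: -22529/408 ≈ -55.218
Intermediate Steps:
A(n, p) = 816
-45058/A(O(-19, 25), -1125) = -45058/816 = -45058*1/816 = -22529/408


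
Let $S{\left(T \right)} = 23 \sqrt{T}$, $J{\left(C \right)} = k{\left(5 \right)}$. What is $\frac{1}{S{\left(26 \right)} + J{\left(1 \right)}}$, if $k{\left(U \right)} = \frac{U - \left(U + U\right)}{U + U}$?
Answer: $\frac{2}{55015} + \frac{92 \sqrt{26}}{55015} \approx 0.0085633$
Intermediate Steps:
$k{\left(U \right)} = - \frac{1}{2}$ ($k{\left(U \right)} = \frac{U - 2 U}{2 U} = \left(U - 2 U\right) \frac{1}{2 U} = - U \frac{1}{2 U} = - \frac{1}{2}$)
$J{\left(C \right)} = - \frac{1}{2}$
$\frac{1}{S{\left(26 \right)} + J{\left(1 \right)}} = \frac{1}{23 \sqrt{26} - \frac{1}{2}} = \frac{1}{- \frac{1}{2} + 23 \sqrt{26}}$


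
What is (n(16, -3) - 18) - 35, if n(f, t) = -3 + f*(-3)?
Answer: -104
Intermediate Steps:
n(f, t) = -3 - 3*f
(n(16, -3) - 18) - 35 = ((-3 - 3*16) - 18) - 35 = ((-3 - 48) - 18) - 35 = (-51 - 18) - 35 = -69 - 35 = -104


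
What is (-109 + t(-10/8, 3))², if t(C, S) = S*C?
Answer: 203401/16 ≈ 12713.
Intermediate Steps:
t(C, S) = C*S
(-109 + t(-10/8, 3))² = (-109 - 10/8*3)² = (-109 - 10*⅛*3)² = (-109 - 5/4*3)² = (-109 - 15/4)² = (-451/4)² = 203401/16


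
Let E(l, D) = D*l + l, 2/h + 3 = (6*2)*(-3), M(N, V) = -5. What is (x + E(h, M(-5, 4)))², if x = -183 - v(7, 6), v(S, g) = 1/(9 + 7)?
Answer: 13019494609/389376 ≈ 33437.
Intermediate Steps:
h = -2/39 (h = 2/(-3 + (6*2)*(-3)) = 2/(-3 + 12*(-3)) = 2/(-3 - 36) = 2/(-39) = 2*(-1/39) = -2/39 ≈ -0.051282)
E(l, D) = l + D*l
v(S, g) = 1/16
x = -2929/16 (x = -183 - 1*1/16 = -183 - 1/16 = -2929/16 ≈ -183.06)
(x + E(h, M(-5, 4)))² = (-2929/16 - 2*(1 - 5)/39)² = (-2929/16 - 2/39*(-4))² = (-2929/16 + 8/39)² = (-114103/624)² = 13019494609/389376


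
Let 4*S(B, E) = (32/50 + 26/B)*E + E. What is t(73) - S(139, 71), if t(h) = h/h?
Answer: -436879/13900 ≈ -31.430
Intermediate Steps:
t(h) = 1
S(B, E) = E/4 + E*(16/25 + 26/B)/4 (S(B, E) = ((32/50 + 26/B)*E + E)/4 = ((32*(1/50) + 26/B)*E + E)/4 = ((16/25 + 26/B)*E + E)/4 = (E*(16/25 + 26/B) + E)/4 = (E + E*(16/25 + 26/B))/4 = E/4 + E*(16/25 + 26/B)/4)
t(73) - S(139, 71) = 1 - 71*(650 + 41*139)/(100*139) = 1 - 71*(650 + 5699)/(100*139) = 1 - 71*6349/(100*139) = 1 - 1*450779/13900 = 1 - 450779/13900 = -436879/13900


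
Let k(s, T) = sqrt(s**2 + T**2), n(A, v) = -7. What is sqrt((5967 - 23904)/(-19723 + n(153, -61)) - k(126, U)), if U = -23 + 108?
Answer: sqrt(353897010 - 389272900*sqrt(23101))/19730 ≈ 12.292*I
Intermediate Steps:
U = 85
k(s, T) = sqrt(T**2 + s**2)
sqrt((5967 - 23904)/(-19723 + n(153, -61)) - k(126, U)) = sqrt((5967 - 23904)/(-19723 - 7) - sqrt(85**2 + 126**2)) = sqrt(-17937/(-19730) - sqrt(7225 + 15876)) = sqrt(-17937*(-1/19730) - sqrt(23101)) = sqrt(17937/19730 - sqrt(23101))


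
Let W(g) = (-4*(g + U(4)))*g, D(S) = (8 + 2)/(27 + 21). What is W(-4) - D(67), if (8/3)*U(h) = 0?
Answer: -1541/24 ≈ -64.208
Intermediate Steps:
U(h) = 0 (U(h) = (3/8)*0 = 0)
D(S) = 5/24 (D(S) = 10/48 = 10*(1/48) = 5/24)
W(g) = -4*g**2 (W(g) = (-4*(g + 0))*g = (-4*g)*g = -4*g**2)
W(-4) - D(67) = -4*(-4)**2 - 1*5/24 = -4*16 - 5/24 = -64 - 5/24 = -1541/24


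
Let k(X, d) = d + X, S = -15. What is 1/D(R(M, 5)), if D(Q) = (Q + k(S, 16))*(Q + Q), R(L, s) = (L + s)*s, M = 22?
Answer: 1/36720 ≈ 2.7233e-5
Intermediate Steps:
k(X, d) = X + d
R(L, s) = s*(L + s)
D(Q) = 2*Q*(1 + Q) (D(Q) = (Q + (-15 + 16))*(Q + Q) = (Q + 1)*(2*Q) = (1 + Q)*(2*Q) = 2*Q*(1 + Q))
1/D(R(M, 5)) = 1/(2*(5*(22 + 5))*(1 + 5*(22 + 5))) = 1/(2*(5*27)*(1 + 5*27)) = 1/(2*135*(1 + 135)) = 1/(2*135*136) = 1/36720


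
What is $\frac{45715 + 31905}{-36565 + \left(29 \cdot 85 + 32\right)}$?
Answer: $- \frac{19405}{8517} \approx -2.2784$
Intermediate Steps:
$\frac{45715 + 31905}{-36565 + \left(29 \cdot 85 + 32\right)} = \frac{77620}{-36565 + \left(2465 + 32\right)} = \frac{77620}{-36565 + 2497} = \frac{77620}{-34068} = 77620 \left(- \frac{1}{34068}\right) = - \frac{19405}{8517}$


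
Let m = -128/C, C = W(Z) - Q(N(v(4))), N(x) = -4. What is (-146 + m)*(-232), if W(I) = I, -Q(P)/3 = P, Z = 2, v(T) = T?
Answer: 154512/5 ≈ 30902.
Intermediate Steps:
Q(P) = -3*P
C = -10 (C = 2 - (-3)*(-4) = 2 - 1*12 = 2 - 12 = -10)
m = 64/5 (m = -128/(-10) = -128*(-⅒) = 64/5 ≈ 12.800)
(-146 + m)*(-232) = (-146 + 64/5)*(-232) = -666/5*(-232) = 154512/5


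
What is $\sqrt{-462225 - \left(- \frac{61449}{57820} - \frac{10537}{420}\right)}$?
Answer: $\frac{i \sqrt{17738278987305}}{6195} \approx 679.85 i$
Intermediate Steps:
$\sqrt{-462225 - \left(- \frac{61449}{57820} - \frac{10537}{420}\right)} = \sqrt{-462225 - \left(- \frac{61449}{57820} + \frac{94833}{-3780}\right)} = \sqrt{-462225 + \left(\left(-94833\right) \left(- \frac{1}{3780}\right) + \frac{61449}{57820}\right)} = \sqrt{-462225 + \left(\frac{10537}{420} + \frac{61449}{57820}\right)} = \sqrt{-462225 + \frac{1134032}{43365}} = \sqrt{- \frac{20043253093}{43365}} = \frac{i \sqrt{17738278987305}}{6195}$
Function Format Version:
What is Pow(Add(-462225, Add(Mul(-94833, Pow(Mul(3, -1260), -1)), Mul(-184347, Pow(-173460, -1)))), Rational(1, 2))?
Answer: Mul(Rational(1, 6195), I, Pow(17738278987305, Rational(1, 2))) ≈ Mul(679.85, I)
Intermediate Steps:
Pow(Add(-462225, Add(Mul(-94833, Pow(Mul(3, -1260), -1)), Mul(-184347, Pow(-173460, -1)))), Rational(1, 2)) = Pow(Add(-462225, Add(Mul(-94833, Pow(-3780, -1)), Mul(-184347, Rational(-1, 173460)))), Rational(1, 2)) = Pow(Add(-462225, Add(Mul(-94833, Rational(-1, 3780)), Rational(61449, 57820))), Rational(1, 2)) = Pow(Add(-462225, Add(Rational(10537, 420), Rational(61449, 57820))), Rational(1, 2)) = Pow(Add(-462225, Rational(1134032, 43365)), Rational(1, 2)) = Pow(Rational(-20043253093, 43365), Rational(1, 2)) = Mul(Rational(1, 6195), I, Pow(17738278987305, Rational(1, 2)))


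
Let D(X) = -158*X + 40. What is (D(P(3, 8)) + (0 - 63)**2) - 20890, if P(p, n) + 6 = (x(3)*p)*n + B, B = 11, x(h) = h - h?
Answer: -17671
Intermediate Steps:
x(h) = 0
P(p, n) = 5 (P(p, n) = -6 + ((0*p)*n + 11) = -6 + (0*n + 11) = -6 + (0 + 11) = -6 + 11 = 5)
D(X) = 40 - 158*X
(D(P(3, 8)) + (0 - 63)**2) - 20890 = ((40 - 158*5) + (0 - 63)**2) - 20890 = ((40 - 790) + (-63)**2) - 20890 = (-750 + 3969) - 20890 = 3219 - 20890 = -17671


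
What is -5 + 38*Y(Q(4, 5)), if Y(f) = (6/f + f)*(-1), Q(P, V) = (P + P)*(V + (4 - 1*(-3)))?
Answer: -29243/8 ≈ -3655.4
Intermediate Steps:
Q(P, V) = 2*P*(7 + V) (Q(P, V) = (2*P)*(V + (4 + 3)) = (2*P)*(V + 7) = (2*P)*(7 + V) = 2*P*(7 + V))
Y(f) = -f - 6/f (Y(f) = (f + 6/f)*(-1) = -f - 6/f)
-5 + 38*Y(Q(4, 5)) = -5 + 38*(-2*4*(7 + 5) - 6*1/(8*(7 + 5))) = -5 + 38*(-2*4*12 - 6/(2*4*12)) = -5 + 38*(-1*96 - 6/96) = -5 + 38*(-96 - 6*1/96) = -5 + 38*(-96 - 1/16) = -5 + 38*(-1537/16) = -5 - 29203/8 = -29243/8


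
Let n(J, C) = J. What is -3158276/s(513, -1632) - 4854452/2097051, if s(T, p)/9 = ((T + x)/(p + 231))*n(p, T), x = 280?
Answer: -259318274583179/678488268744 ≈ -382.20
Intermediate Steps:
s(T, p) = 9*p*(280 + T)/(231 + p) (s(T, p) = 9*(((T + 280)/(p + 231))*p) = 9*(((280 + T)/(231 + p))*p) = 9*(p*(280 + T)/(231 + p)) = 9*p*(280 + T)/(231 + p))
-3158276/s(513, -1632) - 4854452/2097051 = -3158276*(-(231 - 1632)/(14688*(280 + 513))) - 4854452/2097051 = -3158276/(9*(-1632)*793/(-1401)) - 4854452*1/2097051 = -3158276/(9*(-1632)*(-1/1401)*793) - 4854452/2097051 = -3158276/3882528/467 - 4854452/2097051 = -3158276*467/3882528 - 4854452/2097051 = -368728723/970632 - 4854452/2097051 = -259318274583179/678488268744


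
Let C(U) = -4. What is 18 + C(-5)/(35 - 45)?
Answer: 92/5 ≈ 18.400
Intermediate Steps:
18 + C(-5)/(35 - 45) = 18 - 4/(35 - 45) = 18 - 4/(-10) = 18 - 1/10*(-4) = 18 + 2/5 = 92/5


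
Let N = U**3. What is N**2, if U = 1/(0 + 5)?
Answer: 1/15625 ≈ 6.4000e-5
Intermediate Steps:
U = 1/5 ≈ 0.20000
N = 1/125 (N = (1/5)**3 = 1/125 ≈ 0.0080000)
N**2 = (1/125)**2 = 1/15625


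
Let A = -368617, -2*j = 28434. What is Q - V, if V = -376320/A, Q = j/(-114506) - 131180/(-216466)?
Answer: -189738466685149/652627335682438 ≈ -0.29073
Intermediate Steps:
j = -14217 (j = -½*28434 = -14217)
Q = 1292742443/1770475414 (Q = -14217/(-114506) - 131180/(-216466) = -14217*(-1/114506) - 131180*(-1/216466) = 2031/16358 + 65590/108233 = 1292742443/1770475414 ≈ 0.73017)
V = 376320/368617 (V = -376320/(-368617) = -376320*(-1/368617) = 376320/368617 ≈ 1.0209)
Q - V = 1292742443/1770475414 - 1*376320/368617 = 1292742443/1770475414 - 376320/368617 = -189738466685149/652627335682438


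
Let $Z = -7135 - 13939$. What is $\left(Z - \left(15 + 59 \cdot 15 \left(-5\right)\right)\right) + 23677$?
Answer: $7013$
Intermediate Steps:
$Z = -21074$
$\left(Z - \left(15 + 59 \cdot 15 \left(-5\right)\right)\right) + 23677 = \left(-21074 - \left(15 + 59 \cdot 15 \left(-5\right)\right)\right) + 23677 = \left(-21074 - -4410\right) + 23677 = \left(-21074 + \left(-15 + 4425\right)\right) + 23677 = \left(-21074 + 4410\right) + 23677 = -16664 + 23677 = 7013$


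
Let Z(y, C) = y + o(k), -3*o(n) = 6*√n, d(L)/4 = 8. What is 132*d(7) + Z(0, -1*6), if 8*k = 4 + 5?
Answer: 4224 - 3*√2/2 ≈ 4221.9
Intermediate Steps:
d(L) = 32 (d(L) = 4*8 = 32)
k = 9/8 (k = (4 + 5)/8 = (⅛)*9 = 9/8 ≈ 1.1250)
o(n) = -2*√n
Z(y, C) = y - 3*√2/2
132*d(7) + Z(0, -1*6) = 132*32 + (0 - 3*√2/2) = 4224 - 3*√2/2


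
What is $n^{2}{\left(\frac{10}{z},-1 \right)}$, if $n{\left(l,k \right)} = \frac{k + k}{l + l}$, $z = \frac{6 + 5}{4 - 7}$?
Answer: $\frac{121}{900} \approx 0.13444$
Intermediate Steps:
$z = - \frac{11}{3}$ ($z = \frac{11}{-3} = 11 \left(- \frac{1}{3}\right) = - \frac{11}{3} \approx -3.6667$)
$n{\left(l,k \right)} = \frac{k}{l}$ ($n{\left(l,k \right)} = \frac{2 k}{2 l} = 2 k \frac{1}{2 l} = \frac{k}{l}$)
$n^{2}{\left(\frac{10}{z},-1 \right)} = \left(- \frac{1}{10 \frac{1}{- \frac{11}{3}}}\right)^{2} = \left(- \frac{1}{10 \left(- \frac{3}{11}\right)}\right)^{2} = \left(- \frac{1}{- \frac{30}{11}}\right)^{2} = \left(\left(-1\right) \left(- \frac{11}{30}\right)\right)^{2} = \left(\frac{11}{30}\right)^{2} = \frac{121}{900}$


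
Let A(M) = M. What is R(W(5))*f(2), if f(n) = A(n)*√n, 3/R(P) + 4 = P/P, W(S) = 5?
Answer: -2*√2 ≈ -2.8284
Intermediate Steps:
R(P) = -1 (R(P) = 3/(-4 + P/P) = 3/(-4 + 1) = 3/(-3) = 3*(-⅓) = -1)
f(n) = n^(3/2) (f(n) = n*√n = n^(3/2))
R(W(5))*f(2) = -2^(3/2) = -2*√2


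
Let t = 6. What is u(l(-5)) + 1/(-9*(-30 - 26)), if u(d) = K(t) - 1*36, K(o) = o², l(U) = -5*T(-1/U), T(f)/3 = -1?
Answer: 1/504 ≈ 0.0019841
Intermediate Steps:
T(f) = -3 (T(f) = 3*(-1) = -3)
l(U) = 15 (l(U) = -5*(-3) = 15)
u(d) = 0 (u(d) = 6² - 1*36 = 36 - 36 = 0)
u(l(-5)) + 1/(-9*(-30 - 26)) = 0 + 1/(-9*(-30 - 26)) = 0 + 1/(-9*(-56)) = 0 + 1/504 = 1/504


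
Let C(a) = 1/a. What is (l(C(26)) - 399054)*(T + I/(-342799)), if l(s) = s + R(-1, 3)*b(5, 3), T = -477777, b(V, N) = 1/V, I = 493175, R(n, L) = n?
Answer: 4248262012262028459/22281935 ≈ 1.9066e+11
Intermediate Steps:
l(s) = -⅕ + s (l(s) = s - 1/5 = s - 1*⅕ = s - ⅕ = -⅕ + s)
(l(C(26)) - 399054)*(T + I/(-342799)) = ((-⅕ + 1/26) - 399054)*(-477777 + 493175/(-342799)) = ((-⅕ + 1/26) - 399054)*(-477777 + 493175*(-1/342799)) = (-21/130 - 399054)*(-477777 - 493175/342799) = -51877041/130*(-163781970998/342799) = 4248262012262028459/22281935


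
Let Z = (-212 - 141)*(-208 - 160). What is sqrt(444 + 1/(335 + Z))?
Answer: sqrt(836801739107)/43413 ≈ 21.071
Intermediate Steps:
Z = 129904 (Z = -353*(-368) = 129904)
sqrt(444 + 1/(335 + Z)) = sqrt(444 + 1/(335 + 129904)) = sqrt(444 + 1/130239) = sqrt(57826117/130239) = sqrt(836801739107)/43413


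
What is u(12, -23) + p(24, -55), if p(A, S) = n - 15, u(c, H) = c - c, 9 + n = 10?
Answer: -14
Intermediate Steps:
n = 1 (n = -9 + 10 = 1)
u(c, H) = 0
p(A, S) = -14 (p(A, S) = 1 - 15 = -14)
u(12, -23) + p(24, -55) = 0 - 14 = -14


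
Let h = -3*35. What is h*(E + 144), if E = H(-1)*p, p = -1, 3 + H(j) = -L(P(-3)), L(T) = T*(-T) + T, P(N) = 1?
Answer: -15435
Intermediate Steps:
L(T) = T - T**2 (L(T) = -T**2 + T = T - T**2)
H(j) = -3 (H(j) = -3 - (1 - 1*1) = -3 - (1 - 1) = -3 - 0 = -3 - 1*0 = -3 + 0 = -3)
h = -105
E = 3 (E = -3*(-1) = 3)
h*(E + 144) = -105*(3 + 144) = -105*147 = -15435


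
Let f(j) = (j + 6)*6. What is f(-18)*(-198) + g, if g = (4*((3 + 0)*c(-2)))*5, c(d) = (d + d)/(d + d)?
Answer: 14316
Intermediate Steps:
f(j) = 36 + 6*j (f(j) = (6 + j)*6 = 36 + 6*j)
c(d) = 1 (c(d) = (2*d)/((2*d)) = (2*d)*(1/(2*d)) = 1)
g = 60 (g = (4*((3 + 0)*1))*5 = (4*(3*1))*5 = (4*3)*5 = 12*5 = 60)
f(-18)*(-198) + g = (36 + 6*(-18))*(-198) + 60 = (36 - 108)*(-198) + 60 = -72*(-198) + 60 = 14256 + 60 = 14316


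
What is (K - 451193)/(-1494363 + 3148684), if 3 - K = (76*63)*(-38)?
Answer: -15838/97313 ≈ -0.16275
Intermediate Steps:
K = 181947 (K = 3 - 76*63*(-38) = 3 - 4788*(-38) = 3 - 1*(-181944) = 3 + 181944 = 181947)
(K - 451193)/(-1494363 + 3148684) = (181947 - 451193)/(-1494363 + 3148684) = -269246/1654321 = -269246*1/1654321 = -15838/97313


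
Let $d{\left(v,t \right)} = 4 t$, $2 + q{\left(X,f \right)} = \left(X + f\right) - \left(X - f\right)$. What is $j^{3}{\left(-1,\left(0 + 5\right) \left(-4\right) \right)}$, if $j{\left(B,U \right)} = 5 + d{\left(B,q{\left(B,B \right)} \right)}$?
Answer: $-1331$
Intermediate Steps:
$q{\left(X,f \right)} = -2 + 2 f$ ($q{\left(X,f \right)} = -2 + \left(\left(X + f\right) - \left(X - f\right)\right) = -2 + 2 f$)
$j{\left(B,U \right)} = -3 + 8 B$ ($j{\left(B,U \right)} = 5 + 4 \left(-2 + 2 B\right) = 5 + \left(-8 + 8 B\right) = -3 + 8 B$)
$j^{3}{\left(-1,\left(0 + 5\right) \left(-4\right) \right)} = \left(-3 + 8 \left(-1\right)\right)^{3} = \left(-3 - 8\right)^{3} = \left(-11\right)^{3} = -1331$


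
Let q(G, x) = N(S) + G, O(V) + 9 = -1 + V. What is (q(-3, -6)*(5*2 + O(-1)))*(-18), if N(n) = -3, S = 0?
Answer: -108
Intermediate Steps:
O(V) = -10 + V (O(V) = -9 + (-1 + V) = -10 + V)
q(G, x) = -3 + G
(q(-3, -6)*(5*2 + O(-1)))*(-18) = ((-3 - 3)*(5*2 + (-10 - 1)))*(-18) = -6*(10 - 11)*(-18) = -6*(-1)*(-18) = 6*(-18) = -108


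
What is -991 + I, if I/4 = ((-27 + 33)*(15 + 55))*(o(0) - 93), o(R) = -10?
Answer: -174031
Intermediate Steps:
I = -173040 (I = 4*(((-27 + 33)*(15 + 55))*(-10 - 93)) = 4*((6*70)*(-103)) = 4*(420*(-103)) = 4*(-43260) = -173040)
-991 + I = -991 - 173040 = -174031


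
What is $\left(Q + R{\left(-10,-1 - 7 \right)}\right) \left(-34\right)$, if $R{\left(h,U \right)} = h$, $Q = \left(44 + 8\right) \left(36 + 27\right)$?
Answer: $-111044$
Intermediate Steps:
$Q = 3276$ ($Q = 52 \cdot 63 = 3276$)
$\left(Q + R{\left(-10,-1 - 7 \right)}\right) \left(-34\right) = \left(3276 - 10\right) \left(-34\right) = 3266 \left(-34\right) = -111044$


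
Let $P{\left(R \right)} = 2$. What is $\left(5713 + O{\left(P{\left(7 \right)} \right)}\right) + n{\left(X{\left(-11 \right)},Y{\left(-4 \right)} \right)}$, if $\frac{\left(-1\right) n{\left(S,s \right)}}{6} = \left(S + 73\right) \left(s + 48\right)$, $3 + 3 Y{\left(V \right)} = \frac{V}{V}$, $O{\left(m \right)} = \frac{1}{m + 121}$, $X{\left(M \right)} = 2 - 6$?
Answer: $- \frac{1707608}{123} \approx -13883.0$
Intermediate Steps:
$X{\left(M \right)} = -4$ ($X{\left(M \right)} = 2 - 6 = -4$)
$O{\left(m \right)} = \frac{1}{121 + m}$
$Y{\left(V \right)} = - \frac{2}{3}$ ($Y{\left(V \right)} = -1 + \frac{V \frac{1}{V}}{3} = -1 + \frac{1}{3} \cdot 1 = -1 + \frac{1}{3} = - \frac{2}{3}$)
$n{\left(S,s \right)} = - 6 \left(48 + s\right) \left(73 + S\right)$ ($n{\left(S,s \right)} = - 6 \left(S + 73\right) \left(s + 48\right) = - 6 \left(73 + S\right) \left(48 + s\right) = - 6 \left(48 + s\right) \left(73 + S\right)$)
$\left(5713 + O{\left(P{\left(7 \right)} \right)}\right) + n{\left(X{\left(-11 \right)},Y{\left(-4 \right)} \right)} = \left(5713 + \frac{1}{121 + 2}\right) - \left(19580 + 16\right) = \left(5713 + \frac{1}{123}\right) + \left(-21024 + 292 + 1152 - 16\right) = \left(5713 + \frac{1}{123}\right) - 19596 = \frac{702700}{123} - 19596 = - \frac{1707608}{123}$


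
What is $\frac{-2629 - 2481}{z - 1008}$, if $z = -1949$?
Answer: $\frac{5110}{2957} \approx 1.7281$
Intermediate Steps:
$\frac{-2629 - 2481}{z - 1008} = \frac{-2629 - 2481}{-1949 - 1008} = - \frac{5110}{-2957} = \left(-5110\right) \left(- \frac{1}{2957}\right) = \frac{5110}{2957}$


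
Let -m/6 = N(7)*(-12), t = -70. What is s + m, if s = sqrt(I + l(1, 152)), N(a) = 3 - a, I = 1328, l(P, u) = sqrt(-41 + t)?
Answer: -288 + sqrt(1328 + I*sqrt(111)) ≈ -251.56 + 0.14455*I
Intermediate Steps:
l(P, u) = I*sqrt(111) (l(P, u) = sqrt(-41 - 70) = sqrt(-111) = I*sqrt(111))
s = sqrt(1328 + I*sqrt(111)) ≈ 36.442 + 0.1446*I
m = -288 (m = -6*(3 - 1*7)*(-12) = -6*(3 - 7)*(-12) = -(-24)*(-12) = -6*48 = -288)
s + m = sqrt(1328 + I*sqrt(111)) - 288 = -288 + sqrt(1328 + I*sqrt(111))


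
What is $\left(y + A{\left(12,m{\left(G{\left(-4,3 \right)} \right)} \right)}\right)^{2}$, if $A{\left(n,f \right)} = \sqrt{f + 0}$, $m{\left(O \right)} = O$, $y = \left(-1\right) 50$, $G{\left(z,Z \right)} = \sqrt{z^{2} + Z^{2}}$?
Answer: $\left(50 - \sqrt{5}\right)^{2} \approx 2281.4$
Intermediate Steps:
$G{\left(z,Z \right)} = \sqrt{Z^{2} + z^{2}}$
$y = -50$
$A{\left(n,f \right)} = \sqrt{f}$
$\left(y + A{\left(12,m{\left(G{\left(-4,3 \right)} \right)} \right)}\right)^{2} = \left(-50 + \sqrt{\sqrt{3^{2} + \left(-4\right)^{2}}}\right)^{2} = \left(-50 + \sqrt{\sqrt{9 + 16}}\right)^{2} = \left(-50 + \sqrt{\sqrt{25}}\right)^{2} = \left(-50 + \sqrt{5}\right)^{2}$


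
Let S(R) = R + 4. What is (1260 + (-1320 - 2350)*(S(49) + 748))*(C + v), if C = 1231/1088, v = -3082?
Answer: 4924753121925/544 ≈ 9.0528e+9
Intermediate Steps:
S(R) = 4 + R
C = 1231/1088 (C = 1231*(1/1088) = 1231/1088 ≈ 1.1314)
(1260 + (-1320 - 2350)*(S(49) + 748))*(C + v) = (1260 + (-1320 - 2350)*((4 + 49) + 748))*(1231/1088 - 3082) = (1260 - 3670*(53 + 748))*(-3351985/1088) = (1260 - 3670*801)*(-3351985/1088) = (1260 - 2939670)*(-3351985/1088) = -2938410*(-3351985/1088) = 4924753121925/544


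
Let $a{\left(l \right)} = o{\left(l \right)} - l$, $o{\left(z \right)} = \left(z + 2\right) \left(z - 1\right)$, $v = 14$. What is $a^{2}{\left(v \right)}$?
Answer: $37636$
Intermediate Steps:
$o{\left(z \right)} = \left(-1 + z\right) \left(2 + z\right)$ ($o{\left(z \right)} = \left(2 + z\right) \left(-1 + z\right) = \left(-1 + z\right) \left(2 + z\right)$)
$a{\left(l \right)} = -2 + l^{2}$ ($a{\left(l \right)} = \left(-2 + l + l^{2}\right) - l = -2 + l^{2}$)
$a^{2}{\left(v \right)} = \left(-2 + 14^{2}\right)^{2} = \left(-2 + 196\right)^{2} = 194^{2} = 37636$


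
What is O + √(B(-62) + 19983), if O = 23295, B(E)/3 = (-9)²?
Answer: 23295 + √20226 ≈ 23437.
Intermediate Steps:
B(E) = 243 (B(E) = 3*(-9)² = 3*81 = 243)
O + √(B(-62) + 19983) = 23295 + √(243 + 19983) = 23295 + √20226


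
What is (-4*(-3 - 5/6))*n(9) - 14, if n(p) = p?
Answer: 124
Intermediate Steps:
(-4*(-3 - 5/6))*n(9) - 14 = -4*(-3 - 5/6)*9 - 14 = -4*(-3 - 5*⅙)*9 - 14 = -4*(-3 - ⅚)*9 - 14 = -4*(-23/6)*9 - 14 = (46/3)*9 - 14 = 138 - 14 = 124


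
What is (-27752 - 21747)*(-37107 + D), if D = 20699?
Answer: 812179592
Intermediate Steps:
(-27752 - 21747)*(-37107 + D) = (-27752 - 21747)*(-37107 + 20699) = -49499*(-16408) = 812179592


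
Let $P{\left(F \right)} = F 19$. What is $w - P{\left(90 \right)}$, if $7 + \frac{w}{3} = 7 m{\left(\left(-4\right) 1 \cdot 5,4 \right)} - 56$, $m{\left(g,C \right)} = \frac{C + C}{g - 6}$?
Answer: $- \frac{24771}{13} \approx -1905.5$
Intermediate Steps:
$P{\left(F \right)} = 19 F$
$m{\left(g,C \right)} = \frac{2 C}{-6 + g}$
$w = - \frac{2541}{13}$ ($w = -21 + 3 \left(7 \cdot 2 \cdot 4 \frac{1}{-6 + \left(-4\right) 1 \cdot 5} - 56\right) = -21 + 3 \left(7 \cdot 2 \cdot 4 \frac{1}{-6 - 20} - 56\right) = -21 + 3 \left(7 \cdot 2 \cdot 4 \frac{1}{-26} - 56\right) = -21 + 3 \left(7 \cdot 2 \cdot 4 \left(- \frac{1}{26}\right) - 56\right) = -21 + 3 \left(7 \left(- \frac{4}{13}\right) - 56\right) = -21 + 3 \left(- \frac{28}{13} - 56\right) = -21 + 3 \left(- \frac{756}{13}\right) = -21 - \frac{2268}{13} = - \frac{2541}{13} \approx -195.46$)
$w - P{\left(90 \right)} = - \frac{2541}{13} - 19 \cdot 90 = - \frac{2541}{13} - 1710 = - \frac{24771}{13}$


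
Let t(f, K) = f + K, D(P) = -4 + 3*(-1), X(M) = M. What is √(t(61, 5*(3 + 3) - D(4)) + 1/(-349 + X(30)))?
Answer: √9972259/319 ≈ 9.8993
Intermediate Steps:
D(P) = -7 (D(P) = -4 - 3 = -7)
t(f, K) = K + f
√(t(61, 5*(3 + 3) - D(4)) + 1/(-349 + X(30))) = √(((5*(3 + 3) - 1*(-7)) + 61) + 1/(-349 + 30)) = √(((5*6 + 7) + 61) + 1/(-319)) = √(((30 + 7) + 61) - 1/319) = √((37 + 61) - 1/319) = √(98 - 1/319) = √(31261/319) = √9972259/319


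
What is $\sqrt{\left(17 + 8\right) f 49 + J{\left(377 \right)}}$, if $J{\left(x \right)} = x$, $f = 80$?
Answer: $\sqrt{98377} \approx 313.65$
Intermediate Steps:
$\sqrt{\left(17 + 8\right) f 49 + J{\left(377 \right)}} = \sqrt{\left(17 + 8\right) 80 \cdot 49 + 377} = \sqrt{25 \cdot 80 \cdot 49 + 377} = \sqrt{2000 \cdot 49 + 377} = \sqrt{98000 + 377} = \sqrt{98377}$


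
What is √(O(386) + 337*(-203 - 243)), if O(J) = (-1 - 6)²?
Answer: I*√150253 ≈ 387.63*I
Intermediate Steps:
O(J) = 49 (O(J) = (-7)² = 49)
√(O(386) + 337*(-203 - 243)) = √(49 + 337*(-203 - 243)) = √(49 + 337*(-446)) = √(49 - 150302) = √(-150253) = I*√150253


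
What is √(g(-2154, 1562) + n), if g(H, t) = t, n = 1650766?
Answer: 6*√45898 ≈ 1285.4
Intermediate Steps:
√(g(-2154, 1562) + n) = √(1562 + 1650766) = √1652328 = 6*√45898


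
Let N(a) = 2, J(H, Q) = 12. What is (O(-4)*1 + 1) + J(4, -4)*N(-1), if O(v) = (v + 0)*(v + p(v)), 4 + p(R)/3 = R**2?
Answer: -103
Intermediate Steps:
p(R) = -12 + 3*R**2
O(v) = v*(-12 + v + 3*v**2) (O(v) = (v + 0)*(v + (-12 + 3*v**2)) = v*(-12 + v + 3*v**2))
(O(-4)*1 + 1) + J(4, -4)*N(-1) = (-4*(-12 - 4 + 3*(-4)**2)*1 + 1) + 12*2 = (-4*(-12 - 4 + 3*16)*1 + 1) + 24 = (-4*(-12 - 4 + 48)*1 + 1) + 24 = (-4*32*1 + 1) + 24 = (-128*1 + 1) + 24 = (-128 + 1) + 24 = -127 + 24 = -103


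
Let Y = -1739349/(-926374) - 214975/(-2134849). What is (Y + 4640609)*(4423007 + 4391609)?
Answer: 40448468699069470667958780/988834303763 ≈ 4.0905e+13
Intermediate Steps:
Y = 3912394723951/1977668607526 (Y = -1739349*(-1/926374) - 214975*(-1/2134849) = 1739349/926374 + 214975/2134849 = 3912394723951/1977668607526 ≈ 1.9783)
(Y + 4640609)*(4423007 + 4391609) = (3912394723951/1977668607526 + 4640609)*(4423007 + 4391609) = (9177590651497347285/1977668607526)*8814616 = 40448468699069470667958780/988834303763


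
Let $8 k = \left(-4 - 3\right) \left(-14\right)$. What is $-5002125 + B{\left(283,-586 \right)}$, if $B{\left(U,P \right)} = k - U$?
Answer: $- \frac{20009583}{4} \approx -5.0024 \cdot 10^{6}$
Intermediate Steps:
$k = \frac{49}{4}$ ($k = \frac{\left(-4 - 3\right) \left(-14\right)}{8} = \frac{\left(-7\right) \left(-14\right)}{8} = \frac{1}{8} \cdot 98 = \frac{49}{4} \approx 12.25$)
$B{\left(U,P \right)} = \frac{49}{4} - U$
$-5002125 + B{\left(283,-586 \right)} = -5002125 + \left(\frac{49}{4} - 283\right) = -5002125 - \frac{1083}{4} = - \frac{20009583}{4}$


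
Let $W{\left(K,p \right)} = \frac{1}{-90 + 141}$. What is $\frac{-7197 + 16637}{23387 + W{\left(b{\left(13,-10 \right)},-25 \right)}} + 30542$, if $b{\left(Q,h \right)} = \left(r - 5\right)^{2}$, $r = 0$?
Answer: $\frac{18214542718}{596369} \approx 30542.0$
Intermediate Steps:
$b{\left(Q,h \right)} = 25$ ($b{\left(Q,h \right)} = \left(0 - 5\right)^{2} = \left(-5\right)^{2} = 25$)
$W{\left(K,p \right)} = \frac{1}{51}$
$\frac{-7197 + 16637}{23387 + W{\left(b{\left(13,-10 \right)},-25 \right)}} + 30542 = \frac{-7197 + 16637}{23387 + \frac{1}{51}} + 30542 = \frac{9440}{\frac{1192738}{51}} + 30542 = 9440 \cdot \frac{51}{1192738} + 30542 = \frac{240720}{596369} + 30542 = \frac{18214542718}{596369}$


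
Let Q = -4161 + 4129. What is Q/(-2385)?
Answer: 32/2385 ≈ 0.013417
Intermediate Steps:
Q = -32
Q/(-2385) = -32/(-2385) = -32*(-1/2385) = 32/2385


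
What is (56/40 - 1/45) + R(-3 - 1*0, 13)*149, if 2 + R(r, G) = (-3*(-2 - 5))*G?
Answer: 1817117/45 ≈ 40380.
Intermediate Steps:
R(r, G) = -2 + 21*G (R(r, G) = -2 + (-3*(-2 - 5))*G = -2 + (-3*(-7))*G = -2 + 21*G)
(56/40 - 1/45) + R(-3 - 1*0, 13)*149 = (56/40 - 1/45) + (-2 + 21*13)*149 = (56*(1/40) - 1*1/45) + (-2 + 273)*149 = (7/5 - 1/45) + 271*149 = 62/45 + 40379 = 1817117/45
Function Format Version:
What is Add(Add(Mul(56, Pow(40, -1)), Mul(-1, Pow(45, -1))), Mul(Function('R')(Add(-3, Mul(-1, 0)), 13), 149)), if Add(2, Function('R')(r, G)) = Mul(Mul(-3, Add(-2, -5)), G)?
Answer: Rational(1817117, 45) ≈ 40380.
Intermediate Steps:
Function('R')(r, G) = Add(-2, Mul(21, G)) (Function('R')(r, G) = Add(-2, Mul(Mul(-3, Add(-2, -5)), G)) = Add(-2, Mul(Mul(-3, -7), G)) = Add(-2, Mul(21, G)))
Add(Add(Mul(56, Pow(40, -1)), Mul(-1, Pow(45, -1))), Mul(Function('R')(Add(-3, Mul(-1, 0)), 13), 149)) = Add(Add(Mul(56, Pow(40, -1)), Mul(-1, Pow(45, -1))), Mul(Add(-2, Mul(21, 13)), 149)) = Add(Add(Mul(56, Rational(1, 40)), Mul(-1, Rational(1, 45))), Mul(Add(-2, 273), 149)) = Add(Add(Rational(7, 5), Rational(-1, 45)), Mul(271, 149)) = Add(Rational(62, 45), 40379) = Rational(1817117, 45)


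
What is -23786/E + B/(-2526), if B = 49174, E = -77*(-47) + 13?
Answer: -59670851/2293608 ≈ -26.016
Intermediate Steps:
E = 3632 (E = 3619 + 13 = 3632)
-23786/E + B/(-2526) = -23786/3632 + 49174/(-2526) = -23786*1/3632 + 49174*(-1/2526) = -11893/1816 - 24587/1263 = -59670851/2293608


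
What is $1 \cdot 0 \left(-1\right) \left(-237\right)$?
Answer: $0$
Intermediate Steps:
$1 \cdot 0 \left(-1\right) \left(-237\right) = 0 \left(-1\right) \left(-237\right) = 0 \left(-237\right) = 0$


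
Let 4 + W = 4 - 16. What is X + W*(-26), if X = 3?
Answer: 419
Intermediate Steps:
W = -16 (W = -4 + (4 - 16) = -4 - 12 = -16)
X + W*(-26) = 3 - 16*(-26) = 3 + 416 = 419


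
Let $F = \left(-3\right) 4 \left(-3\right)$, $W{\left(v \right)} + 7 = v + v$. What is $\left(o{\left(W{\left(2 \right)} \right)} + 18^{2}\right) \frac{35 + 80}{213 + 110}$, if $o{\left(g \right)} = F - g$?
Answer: $\frac{41745}{323} \approx 129.24$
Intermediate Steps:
$W{\left(v \right)} = -7 + 2 v$ ($W{\left(v \right)} = -7 + \left(v + v\right) = -7 + 2 v$)
$F = 36$ ($F = \left(-12\right) \left(-3\right) = 36$)
$o{\left(g \right)} = 36 - g$
$\left(o{\left(W{\left(2 \right)} \right)} + 18^{2}\right) \frac{35 + 80}{213 + 110} = \left(\left(36 - \left(-7 + 2 \cdot 2\right)\right) + 18^{2}\right) \frac{35 + 80}{213 + 110} = \left(\left(36 - \left(-7 + 4\right)\right) + 324\right) \frac{115}{323} = \left(\left(36 - -3\right) + 324\right) 115 \cdot \frac{1}{323} = \left(\left(36 + 3\right) + 324\right) \frac{115}{323} = \left(39 + 324\right) \frac{115}{323} = 363 \cdot \frac{115}{323} = \frac{41745}{323}$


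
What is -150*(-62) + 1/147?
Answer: 1367101/147 ≈ 9300.0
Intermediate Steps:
-150*(-62) + 1/147 = 9300 + 1/147 = 1367101/147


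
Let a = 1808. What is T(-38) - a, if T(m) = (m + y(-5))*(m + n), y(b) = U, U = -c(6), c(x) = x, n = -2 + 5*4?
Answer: -928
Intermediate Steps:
n = 18 (n = -2 + 20 = 18)
U = -6 (U = -1*6 = -6)
y(b) = -6
T(m) = (-6 + m)*(18 + m) (T(m) = (m - 6)*(m + 18) = (-6 + m)*(18 + m))
T(-38) - a = (-108 + (-38)² + 12*(-38)) - 1*1808 = (-108 + 1444 - 456) - 1808 = 880 - 1808 = -928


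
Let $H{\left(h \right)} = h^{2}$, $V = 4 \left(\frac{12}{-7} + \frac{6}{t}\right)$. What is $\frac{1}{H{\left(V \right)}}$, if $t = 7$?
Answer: $\frac{49}{576} \approx 0.085069$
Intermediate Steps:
$V = - \frac{24}{7}$ ($V = 4 \left(\frac{12}{-7} + \frac{6}{7}\right) = 4 \left(12 \left(- \frac{1}{7}\right) + 6 \cdot \frac{1}{7}\right) = 4 \left(- \frac{12}{7} + \frac{6}{7}\right) = 4 \left(- \frac{6}{7}\right) = - \frac{24}{7} \approx -3.4286$)
$\frac{1}{H{\left(V \right)}} = \frac{1}{\left(- \frac{24}{7}\right)^{2}} = \frac{1}{\frac{576}{49}} = \frac{49}{576}$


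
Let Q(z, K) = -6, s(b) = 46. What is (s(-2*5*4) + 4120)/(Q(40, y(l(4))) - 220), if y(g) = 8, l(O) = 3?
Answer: -2083/113 ≈ -18.434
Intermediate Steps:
(s(-2*5*4) + 4120)/(Q(40, y(l(4))) - 220) = (46 + 4120)/(-6 - 220) = 4166/(-226) = 4166*(-1/226) = -2083/113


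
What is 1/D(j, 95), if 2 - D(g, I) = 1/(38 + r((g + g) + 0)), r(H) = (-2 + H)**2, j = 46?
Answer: 8138/16275 ≈ 0.50003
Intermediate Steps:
D(g, I) = 2 - 1/(38 + (-2 + 2*g)**2) (D(g, I) = 2 - 1/(38 + (-2 + ((g + g) + 0))**2) = 2 - 1/(38 + (-2 + (2*g + 0))**2) = 2 - 1/(38 + (-2 + 2*g)**2))
1/D(j, 95) = 1/((75 + 8*(-1 + 46)**2)/(2*(19 + 2*(-1 + 46)**2))) = 1/((75 + 8*45**2)/(2*(19 + 2*45**2))) = 1/((75 + 8*2025)/(2*(19 + 2*2025))) = 1/((75 + 16200)/(2*(19 + 4050))) = 1/((1/2)*16275/4069) = 1/((1/2)*(1/4069)*16275) = 1/(16275/8138) = 8138/16275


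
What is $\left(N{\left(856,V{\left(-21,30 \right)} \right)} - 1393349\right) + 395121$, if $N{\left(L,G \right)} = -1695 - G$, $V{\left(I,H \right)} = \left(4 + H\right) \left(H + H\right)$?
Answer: $-1001963$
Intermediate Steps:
$V{\left(I,H \right)} = 2 H \left(4 + H\right)$ ($V{\left(I,H \right)} = \left(4 + H\right) 2 H = 2 H \left(4 + H\right)$)
$\left(N{\left(856,V{\left(-21,30 \right)} \right)} - 1393349\right) + 395121 = \left(\left(-1695 - 2 \cdot 30 \left(4 + 30\right)\right) - 1393349\right) + 395121 = \left(\left(-1695 - 2 \cdot 30 \cdot 34\right) - 1393349\right) + 395121 = \left(\left(-1695 - 2040\right) - 1393349\right) + 395121 = \left(-3735 - 1393349\right) + 395121 = -1397084 + 395121 = -1001963$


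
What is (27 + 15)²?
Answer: 1764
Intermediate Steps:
(27 + 15)² = 42² = 1764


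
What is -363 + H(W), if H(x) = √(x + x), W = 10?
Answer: -363 + 2*√5 ≈ -358.53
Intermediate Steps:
H(x) = √2*√x (H(x) = √(2*x) = √2*√x)
-363 + H(W) = -363 + √2*√10 = -363 + 2*√5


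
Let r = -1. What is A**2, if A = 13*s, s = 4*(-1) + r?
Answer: 4225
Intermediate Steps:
s = -5 (s = 4*(-1) - 1 = -4 - 1 = -5)
A = -65 (A = 13*(-5) = -65)
A**2 = (-65)**2 = 4225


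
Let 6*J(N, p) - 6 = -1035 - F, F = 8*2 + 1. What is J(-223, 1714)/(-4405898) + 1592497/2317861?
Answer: 3007192897603/4376682490362 ≈ 0.68709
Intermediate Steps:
F = 17 (F = 16 + 1 = 17)
J(N, p) = -523/3 (J(N, p) = 1 + (-1035 - 1*17)/6 = 1 + (-1035 - 17)/6 = 1 + (⅙)*(-1052) = 1 - 526/3 = -523/3)
J(-223, 1714)/(-4405898) + 1592497/2317861 = -523/3/(-4405898) + 1592497/2317861 = -523/3*(-1/4405898) + 1592497*(1/2317861) = 523/13217694 + 1592497/2317861 = 3007192897603/4376682490362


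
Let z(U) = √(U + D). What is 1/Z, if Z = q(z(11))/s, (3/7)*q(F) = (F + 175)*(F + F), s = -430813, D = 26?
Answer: 430813/142744 - 10770325*√37/754504 ≈ -83.812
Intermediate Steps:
z(U) = √(26 + U) (z(U) = √(U + 26) = √(26 + U))
q(F) = 14*F*(175 + F)/3 (q(F) = 7*((F + 175)*(F + F))/3 = 7*((175 + F)*(2*F))/3 = 7*(2*F*(175 + F))/3 = 14*F*(175 + F)/3)
Z = -14*√37*(175 + √37)/1292439 (Z = (14*√(26 + 11)*(175 + √(26 + 11))/3)/(-430813) = (14*√37*(175 + √37)/3)*(-1/430813) = -14*√37*(175 + √37)/1292439 ≈ -0.011932)
1/Z = 1/(-518/1292439 - 2450*√37/1292439)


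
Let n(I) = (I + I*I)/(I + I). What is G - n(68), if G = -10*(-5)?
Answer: 31/2 ≈ 15.500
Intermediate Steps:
G = 50
n(I) = (I + I²)/(2*I) (n(I) = (I + I²)/((2*I)) = (I + I²)*(1/(2*I)) = (I + I²)/(2*I))
G - n(68) = 50 - (½ + (½)*68) = 50 - (½ + 34) = 50 - 1*69/2 = 50 - 69/2 = 31/2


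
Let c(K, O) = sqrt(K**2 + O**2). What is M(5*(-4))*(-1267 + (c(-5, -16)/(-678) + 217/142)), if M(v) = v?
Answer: 1796970/71 + 10*sqrt(281)/339 ≈ 25310.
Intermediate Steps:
M(5*(-4))*(-1267 + (c(-5, -16)/(-678) + 217/142)) = (5*(-4))*(-1267 + (sqrt((-5)**2 + (-16)**2)/(-678) + 217/142)) = -20*(-1267 + (sqrt(25 + 256)*(-1/678) + 217*(1/142))) = -20*(-1267 + (sqrt(281)*(-1/678) + 217/142)) = -20*(-1267 + (-sqrt(281)/678 + 217/142)) = -20*(-1267 + (217/142 - sqrt(281)/678)) = -20*(-179697/142 - sqrt(281)/678) = 1796970/71 + 10*sqrt(281)/339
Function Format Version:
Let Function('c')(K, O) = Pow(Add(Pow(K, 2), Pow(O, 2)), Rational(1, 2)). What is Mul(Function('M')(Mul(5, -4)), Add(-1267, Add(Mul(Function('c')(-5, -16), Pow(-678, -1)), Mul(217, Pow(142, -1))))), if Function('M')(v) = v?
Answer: Add(Rational(1796970, 71), Mul(Rational(10, 339), Pow(281, Rational(1, 2)))) ≈ 25310.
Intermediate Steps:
Mul(Function('M')(Mul(5, -4)), Add(-1267, Add(Mul(Function('c')(-5, -16), Pow(-678, -1)), Mul(217, Pow(142, -1))))) = Mul(Mul(5, -4), Add(-1267, Add(Mul(Pow(Add(Pow(-5, 2), Pow(-16, 2)), Rational(1, 2)), Pow(-678, -1)), Mul(217, Pow(142, -1))))) = Mul(-20, Add(-1267, Add(Mul(Pow(Add(25, 256), Rational(1, 2)), Rational(-1, 678)), Mul(217, Rational(1, 142))))) = Mul(-20, Add(-1267, Add(Mul(Pow(281, Rational(1, 2)), Rational(-1, 678)), Rational(217, 142)))) = Mul(-20, Add(-1267, Add(Mul(Rational(-1, 678), Pow(281, Rational(1, 2))), Rational(217, 142)))) = Mul(-20, Add(-1267, Add(Rational(217, 142), Mul(Rational(-1, 678), Pow(281, Rational(1, 2)))))) = Mul(-20, Add(Rational(-179697, 142), Mul(Rational(-1, 678), Pow(281, Rational(1, 2))))) = Add(Rational(1796970, 71), Mul(Rational(10, 339), Pow(281, Rational(1, 2))))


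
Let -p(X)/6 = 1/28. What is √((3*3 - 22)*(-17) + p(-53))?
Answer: √43274/14 ≈ 14.859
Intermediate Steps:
p(X) = -3/14 (p(X) = -6/28 = -6*1/28 = -3/14)
√((3*3 - 22)*(-17) + p(-53)) = √((3*3 - 22)*(-17) - 3/14) = √((9 - 22)*(-17) - 3/14) = √(-13*(-17) - 3/14) = √(221 - 3/14) = √(3091/14) = √43274/14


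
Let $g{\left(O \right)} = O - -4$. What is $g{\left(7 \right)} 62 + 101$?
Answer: $783$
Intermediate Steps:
$g{\left(O \right)} = 4 + O$ ($g{\left(O \right)} = O + 4 = 4 + O$)
$g{\left(7 \right)} 62 + 101 = \left(4 + 7\right) 62 + 101 = 11 \cdot 62 + 101 = 682 + 101 = 783$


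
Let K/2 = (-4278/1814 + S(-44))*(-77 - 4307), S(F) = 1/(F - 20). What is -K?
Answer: -18879011/907 ≈ -20815.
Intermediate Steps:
S(F) = 1/(-20 + F)
K = 18879011/907 (K = 2*((-4278/1814 + 1/(-20 - 44))*(-77 - 4307)) = 2*((-4278*1/1814 + 1/(-64))*(-4384)) = 2*((-2139/907 - 1/64)*(-4384)) = 2*(-137803/58048*(-4384)) = 2*(18879011/1814) = 18879011/907 ≈ 20815.)
-K = -1*18879011/907 = -18879011/907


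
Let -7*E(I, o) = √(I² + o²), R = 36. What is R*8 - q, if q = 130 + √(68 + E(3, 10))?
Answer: 158 - √(3332 - 7*√109)/7 ≈ 149.84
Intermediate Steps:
E(I, o) = -√(I² + o²)/7
q = 130 + √(68 - √109/7) (q = 130 + √(68 - √(3² + 10²)/7) = 130 + √(68 - √(9 + 100)/7) = 130 + √(68 - √109/7) ≈ 138.16)
R*8 - q = 36*8 - (130 + √(3332 - 7*√109)/7) = 288 + (-130 - √(3332 - 7*√109)/7) = 158 - √(3332 - 7*√109)/7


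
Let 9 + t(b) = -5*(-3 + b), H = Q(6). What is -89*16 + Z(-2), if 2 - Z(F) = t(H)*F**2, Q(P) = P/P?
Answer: -1426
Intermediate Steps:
Q(P) = 1
H = 1
t(b) = 6 - 5*b (t(b) = -9 - 5*(-3 + b) = -9 + (15 - 5*b) = 6 - 5*b)
Z(F) = 2 - F**2 (Z(F) = 2 - (6 - 5*1)*F**2 = 2 - (6 - 5)*F**2 = 2 - F**2)
-89*16 + Z(-2) = -89*16 + (2 - 1*(-2)**2) = -1424 + (2 - 1*4) = -1424 + (2 - 4) = -1424 - 2 = -1426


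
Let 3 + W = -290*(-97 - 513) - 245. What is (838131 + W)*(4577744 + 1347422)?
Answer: 6012757728978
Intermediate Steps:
W = 176652 (W = -3 + (-290*(-97 - 513) - 245) = -3 + (-290*(-610) - 245) = -3 + (176900 - 245) = -3 + 176655 = 176652)
(838131 + W)*(4577744 + 1347422) = (838131 + 176652)*(4577744 + 1347422) = 1014783*5925166 = 6012757728978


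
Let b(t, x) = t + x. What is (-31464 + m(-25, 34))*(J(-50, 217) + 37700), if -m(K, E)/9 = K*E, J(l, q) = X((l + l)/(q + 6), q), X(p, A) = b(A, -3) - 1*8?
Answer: -902693484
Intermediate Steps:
X(p, A) = -11 + A (X(p, A) = (A - 3) - 1*8 = (-3 + A) - 8 = -11 + A)
J(l, q) = -11 + q
m(K, E) = -9*E*K (m(K, E) = -9*K*E = -9*E*K)
(-31464 + m(-25, 34))*(J(-50, 217) + 37700) = (-31464 - 9*34*(-25))*((-11 + 217) + 37700) = (-31464 + 7650)*(206 + 37700) = -23814*37906 = -902693484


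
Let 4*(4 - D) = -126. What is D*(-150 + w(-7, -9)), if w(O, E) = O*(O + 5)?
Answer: -4828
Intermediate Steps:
D = 71/2 (D = 4 - 1/4*(-126) = 4 + 63/2 = 71/2 ≈ 35.500)
w(O, E) = O*(5 + O)
D*(-150 + w(-7, -9)) = 71*(-150 - 7*(5 - 7))/2 = 71*(-150 - 7*(-2))/2 = 71*(-150 + 14)/2 = (71/2)*(-136) = -4828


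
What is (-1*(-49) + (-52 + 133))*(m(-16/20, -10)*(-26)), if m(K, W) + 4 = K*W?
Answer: -13520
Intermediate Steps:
m(K, W) = -4 + K*W
(-1*(-49) + (-52 + 133))*(m(-16/20, -10)*(-26)) = (-1*(-49) + (-52 + 133))*((-4 - 16/20*(-10))*(-26)) = (49 + 81)*((-4 - 16*1/20*(-10))*(-26)) = 130*((-4 - ⅘*(-10))*(-26)) = 130*((-4 + 8)*(-26)) = 130*(4*(-26)) = 130*(-104) = -13520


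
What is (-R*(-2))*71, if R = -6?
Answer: -852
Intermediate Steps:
(-R*(-2))*71 = (-1*(-6)*(-2))*71 = (6*(-2))*71 = -12*71 = -852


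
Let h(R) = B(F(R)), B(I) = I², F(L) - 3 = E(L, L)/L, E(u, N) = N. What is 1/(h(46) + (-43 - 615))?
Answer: -1/642 ≈ -0.0015576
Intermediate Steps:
F(L) = 4 (F(L) = 3 + L/L = 3 + 1 = 4)
h(R) = 16 (h(R) = 4² = 16)
1/(h(46) + (-43 - 615)) = 1/(16 + (-43 - 615)) = 1/(16 - 658) = 1/(-642) = -1/642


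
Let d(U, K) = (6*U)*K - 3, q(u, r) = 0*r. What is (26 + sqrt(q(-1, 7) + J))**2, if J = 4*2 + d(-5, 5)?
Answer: (26 + I*sqrt(145))**2 ≈ 531.0 + 626.16*I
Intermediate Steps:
q(u, r) = 0
d(U, K) = -3 + 6*K*U (d(U, K) = 6*K*U - 3 = -3 + 6*K*U)
J = -145 (J = 4*2 + (-3 + 6*5*(-5)) = 8 + (-3 - 150) = 8 - 153 = -145)
(26 + sqrt(q(-1, 7) + J))**2 = (26 + sqrt(0 - 145))**2 = (26 + sqrt(-145))**2 = (26 + I*sqrt(145))**2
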